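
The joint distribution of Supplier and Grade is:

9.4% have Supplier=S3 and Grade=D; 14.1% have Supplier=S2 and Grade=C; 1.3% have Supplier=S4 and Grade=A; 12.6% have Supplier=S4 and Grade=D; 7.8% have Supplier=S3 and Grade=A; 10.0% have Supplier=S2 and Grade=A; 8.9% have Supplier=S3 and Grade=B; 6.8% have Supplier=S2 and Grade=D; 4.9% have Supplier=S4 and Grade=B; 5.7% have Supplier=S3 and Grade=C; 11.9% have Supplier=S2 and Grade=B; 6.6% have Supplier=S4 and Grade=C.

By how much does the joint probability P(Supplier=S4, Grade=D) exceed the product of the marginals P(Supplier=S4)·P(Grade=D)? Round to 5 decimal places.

0.05285

P(Supplier=S4) = 0.013 + 0.049 + 0.066 + 0.126 = 0.254.
P(Grade=D) = 0.068 + 0.094 + 0.126 = 0.288.
P(Supplier=S4, Grade=D) − P(Supplier=S4)P(Grade=D) = 0.126 − 0.254×0.288 = 0.05285.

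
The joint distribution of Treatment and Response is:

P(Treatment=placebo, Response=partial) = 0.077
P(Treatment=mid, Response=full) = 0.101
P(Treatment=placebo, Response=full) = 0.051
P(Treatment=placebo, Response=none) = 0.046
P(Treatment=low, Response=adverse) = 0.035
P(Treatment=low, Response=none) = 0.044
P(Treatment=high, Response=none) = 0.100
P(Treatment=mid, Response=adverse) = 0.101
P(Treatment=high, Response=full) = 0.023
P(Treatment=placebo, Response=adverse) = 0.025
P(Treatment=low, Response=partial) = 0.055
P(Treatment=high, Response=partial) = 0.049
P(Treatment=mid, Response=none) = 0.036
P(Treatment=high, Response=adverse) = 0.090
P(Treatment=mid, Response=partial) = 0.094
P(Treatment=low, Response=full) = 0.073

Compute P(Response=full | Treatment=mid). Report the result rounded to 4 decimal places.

P(Treatment=mid) = 0.036 + 0.094 + 0.101 + 0.101 = 0.332.
P(Response=full | Treatment=mid) = 0.101/0.332 = 0.3042.

0.3042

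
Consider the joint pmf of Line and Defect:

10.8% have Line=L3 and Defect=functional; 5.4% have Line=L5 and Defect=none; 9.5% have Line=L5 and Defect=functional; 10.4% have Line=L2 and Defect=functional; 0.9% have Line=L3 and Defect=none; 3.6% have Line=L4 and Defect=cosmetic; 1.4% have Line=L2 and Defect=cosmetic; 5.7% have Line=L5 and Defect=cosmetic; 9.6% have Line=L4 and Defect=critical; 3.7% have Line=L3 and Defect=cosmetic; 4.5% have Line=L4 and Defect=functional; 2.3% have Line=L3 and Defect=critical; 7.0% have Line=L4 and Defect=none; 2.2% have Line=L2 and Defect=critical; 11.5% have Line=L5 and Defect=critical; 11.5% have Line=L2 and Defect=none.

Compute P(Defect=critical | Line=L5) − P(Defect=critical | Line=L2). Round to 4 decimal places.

P(Line=L5) = 0.054 + 0.057 + 0.095 + 0.115 = 0.321; P(Defect=critical | Line=L5) = 0.115/0.321 = 0.35826.
P(Line=L2) = 0.115 + 0.014 + 0.104 + 0.022 = 0.255; P(Defect=critical | Line=L2) = 0.022/0.255 = 0.08627.
Difference = 0.2720.

0.2720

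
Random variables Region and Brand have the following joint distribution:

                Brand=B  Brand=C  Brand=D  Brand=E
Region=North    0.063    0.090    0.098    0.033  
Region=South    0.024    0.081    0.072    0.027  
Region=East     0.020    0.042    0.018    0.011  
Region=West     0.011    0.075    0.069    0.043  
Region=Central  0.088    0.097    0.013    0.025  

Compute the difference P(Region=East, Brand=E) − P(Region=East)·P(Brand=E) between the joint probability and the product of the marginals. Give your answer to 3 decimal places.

P(Region=East) = 0.020 + 0.042 + 0.018 + 0.011 = 0.091.
P(Brand=E) = 0.033 + 0.027 + 0.011 + 0.043 + 0.025 = 0.139.
P(Region=East, Brand=E) − P(Region=East)P(Brand=E) = 0.011 − 0.091×0.139 = -0.002.

-0.002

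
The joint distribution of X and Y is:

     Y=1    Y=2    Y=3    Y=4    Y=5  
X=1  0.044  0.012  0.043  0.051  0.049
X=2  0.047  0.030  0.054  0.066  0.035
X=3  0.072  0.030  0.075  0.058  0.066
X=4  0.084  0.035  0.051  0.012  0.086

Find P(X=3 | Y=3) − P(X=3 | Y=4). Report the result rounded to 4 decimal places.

0.0262

P(Y=3) = 0.043 + 0.054 + 0.075 + 0.051 = 0.223; P(X=3 | Y=3) = 0.075/0.223 = 0.33632.
P(Y=4) = 0.051 + 0.066 + 0.058 + 0.012 = 0.187; P(X=3 | Y=4) = 0.058/0.187 = 0.31016.
Difference = 0.0262.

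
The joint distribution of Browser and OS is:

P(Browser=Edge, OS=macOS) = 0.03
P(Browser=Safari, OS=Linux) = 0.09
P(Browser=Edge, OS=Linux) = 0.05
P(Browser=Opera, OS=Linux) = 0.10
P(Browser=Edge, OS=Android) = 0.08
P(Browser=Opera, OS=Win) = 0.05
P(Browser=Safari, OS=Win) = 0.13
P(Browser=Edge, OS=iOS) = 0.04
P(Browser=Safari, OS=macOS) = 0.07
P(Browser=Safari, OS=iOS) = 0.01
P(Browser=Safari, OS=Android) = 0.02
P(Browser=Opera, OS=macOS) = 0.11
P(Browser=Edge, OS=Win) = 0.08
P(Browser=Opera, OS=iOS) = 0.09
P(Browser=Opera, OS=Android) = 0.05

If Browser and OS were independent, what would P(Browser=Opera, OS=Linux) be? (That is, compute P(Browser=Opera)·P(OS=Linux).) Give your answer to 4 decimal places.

0.0960

P(Browser=Opera) = 0.05 + 0.11 + 0.10 + 0.09 + 0.05 = 0.40.
P(OS=Linux) = 0.09 + 0.05 + 0.10 = 0.24.
Product: 0.40 × 0.24 = 0.0960.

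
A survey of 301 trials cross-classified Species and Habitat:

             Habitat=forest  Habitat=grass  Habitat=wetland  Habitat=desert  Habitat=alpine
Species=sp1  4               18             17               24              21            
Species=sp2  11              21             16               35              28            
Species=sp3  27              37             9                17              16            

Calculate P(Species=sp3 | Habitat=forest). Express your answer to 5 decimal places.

0.64286

Total with Habitat=forest: 4 + 11 + 27 = 42.
P(Species=sp3 | Habitat=forest) = 27/42 = 0.64286.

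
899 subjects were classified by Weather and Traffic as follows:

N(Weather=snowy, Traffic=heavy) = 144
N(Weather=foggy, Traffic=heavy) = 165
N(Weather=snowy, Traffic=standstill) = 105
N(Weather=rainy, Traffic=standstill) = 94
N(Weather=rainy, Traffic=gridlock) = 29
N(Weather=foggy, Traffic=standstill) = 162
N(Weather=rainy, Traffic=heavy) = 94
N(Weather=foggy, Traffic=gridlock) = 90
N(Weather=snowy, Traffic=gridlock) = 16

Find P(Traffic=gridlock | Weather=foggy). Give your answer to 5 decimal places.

0.21583

Total with Weather=foggy: 165 + 90 + 162 = 417.
P(Traffic=gridlock | Weather=foggy) = 90/417 = 0.21583.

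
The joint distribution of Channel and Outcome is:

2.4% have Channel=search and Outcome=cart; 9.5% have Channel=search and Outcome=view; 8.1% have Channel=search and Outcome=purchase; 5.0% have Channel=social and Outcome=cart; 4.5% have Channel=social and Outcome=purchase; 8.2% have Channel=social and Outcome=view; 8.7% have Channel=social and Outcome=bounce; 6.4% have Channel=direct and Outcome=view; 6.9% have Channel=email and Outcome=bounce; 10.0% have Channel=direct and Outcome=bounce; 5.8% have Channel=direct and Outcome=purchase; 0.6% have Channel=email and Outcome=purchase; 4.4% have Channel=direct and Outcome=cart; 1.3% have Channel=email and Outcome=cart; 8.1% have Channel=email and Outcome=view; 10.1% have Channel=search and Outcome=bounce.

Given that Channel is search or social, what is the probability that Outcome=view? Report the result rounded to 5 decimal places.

P(Channel=search) = 0.101 + 0.095 + 0.024 + 0.081 = 0.301.
P(Channel=social) = 0.087 + 0.082 + 0.050 + 0.045 = 0.264.
P(Channel ∈ {search, social}) = 0.301 + 0.264 = 0.565; P(Outcome=view, Channel ∈ {search, social}) = 0.095 + 0.082 = 0.177.
P(Outcome=view | Channel ∈ {search, social}) = 0.177/0.565 = 0.31327.

0.31327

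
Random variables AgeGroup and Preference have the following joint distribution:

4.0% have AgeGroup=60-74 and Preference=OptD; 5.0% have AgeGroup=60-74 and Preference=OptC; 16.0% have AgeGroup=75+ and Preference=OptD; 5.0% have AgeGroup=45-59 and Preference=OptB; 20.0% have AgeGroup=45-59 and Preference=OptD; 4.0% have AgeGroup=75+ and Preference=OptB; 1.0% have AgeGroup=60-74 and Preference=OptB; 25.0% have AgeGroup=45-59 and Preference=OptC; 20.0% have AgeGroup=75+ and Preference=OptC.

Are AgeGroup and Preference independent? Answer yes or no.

Every cell satisfies P(AgeGroup,Preference) = P(AgeGroup)·P(Preference). For instance P(AgeGroup=45-59) = 0.500, P(Preference=OptD) = 0.400, and 0.500×0.400 = 0.200 matches the joint entry. So AgeGroup and Preference are independent.

yes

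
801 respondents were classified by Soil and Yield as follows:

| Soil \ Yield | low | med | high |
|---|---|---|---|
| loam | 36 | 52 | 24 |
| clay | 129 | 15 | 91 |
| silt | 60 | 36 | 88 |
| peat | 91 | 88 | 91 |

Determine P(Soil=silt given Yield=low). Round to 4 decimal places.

Total with Yield=low: 36 + 129 + 60 + 91 = 316.
P(Soil=silt | Yield=low) = 60/316 = 0.1899.

0.1899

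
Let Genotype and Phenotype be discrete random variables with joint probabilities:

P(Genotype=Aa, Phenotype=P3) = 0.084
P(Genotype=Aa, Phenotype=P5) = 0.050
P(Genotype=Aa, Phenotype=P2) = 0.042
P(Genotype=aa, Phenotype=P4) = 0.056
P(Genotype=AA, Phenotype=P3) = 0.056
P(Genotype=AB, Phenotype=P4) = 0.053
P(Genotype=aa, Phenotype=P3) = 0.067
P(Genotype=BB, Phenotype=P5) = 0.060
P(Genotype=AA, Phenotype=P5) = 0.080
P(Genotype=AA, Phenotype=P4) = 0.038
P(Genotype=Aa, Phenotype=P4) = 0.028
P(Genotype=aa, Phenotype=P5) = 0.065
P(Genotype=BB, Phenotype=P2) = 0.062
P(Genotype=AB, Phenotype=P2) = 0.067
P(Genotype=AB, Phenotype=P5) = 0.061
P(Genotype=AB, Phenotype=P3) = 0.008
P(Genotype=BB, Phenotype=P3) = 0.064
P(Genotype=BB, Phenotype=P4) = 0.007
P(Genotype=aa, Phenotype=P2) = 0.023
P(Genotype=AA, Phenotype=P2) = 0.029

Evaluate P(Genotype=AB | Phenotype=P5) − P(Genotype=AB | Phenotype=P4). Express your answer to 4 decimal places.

-0.0982

P(Phenotype=P5) = 0.080 + 0.050 + 0.065 + 0.061 + 0.060 = 0.316; P(Genotype=AB | Phenotype=P5) = 0.061/0.316 = 0.19304.
P(Phenotype=P4) = 0.038 + 0.028 + 0.056 + 0.053 + 0.007 = 0.182; P(Genotype=AB | Phenotype=P4) = 0.053/0.182 = 0.29121.
Difference = -0.0982.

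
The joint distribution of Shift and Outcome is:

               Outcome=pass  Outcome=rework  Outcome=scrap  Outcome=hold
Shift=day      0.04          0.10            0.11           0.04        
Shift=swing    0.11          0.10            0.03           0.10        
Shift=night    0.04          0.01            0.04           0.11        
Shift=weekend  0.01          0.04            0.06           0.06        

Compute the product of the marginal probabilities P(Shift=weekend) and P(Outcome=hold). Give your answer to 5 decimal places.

0.05270

P(Shift=weekend) = 0.01 + 0.04 + 0.06 + 0.06 = 0.17.
P(Outcome=hold) = 0.04 + 0.10 + 0.11 + 0.06 = 0.31.
Product: 0.17 × 0.31 = 0.05270.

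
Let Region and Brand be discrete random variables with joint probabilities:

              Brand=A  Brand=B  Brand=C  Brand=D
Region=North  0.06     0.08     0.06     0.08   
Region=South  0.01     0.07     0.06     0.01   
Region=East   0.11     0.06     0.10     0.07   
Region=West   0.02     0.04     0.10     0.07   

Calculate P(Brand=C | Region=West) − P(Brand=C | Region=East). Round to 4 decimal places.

P(Region=West) = 0.02 + 0.04 + 0.10 + 0.07 = 0.23; P(Brand=C | Region=West) = 0.10/0.23 = 0.43478.
P(Region=East) = 0.11 + 0.06 + 0.10 + 0.07 = 0.34; P(Brand=C | Region=East) = 0.10/0.34 = 0.29412.
Difference = 0.1407.

0.1407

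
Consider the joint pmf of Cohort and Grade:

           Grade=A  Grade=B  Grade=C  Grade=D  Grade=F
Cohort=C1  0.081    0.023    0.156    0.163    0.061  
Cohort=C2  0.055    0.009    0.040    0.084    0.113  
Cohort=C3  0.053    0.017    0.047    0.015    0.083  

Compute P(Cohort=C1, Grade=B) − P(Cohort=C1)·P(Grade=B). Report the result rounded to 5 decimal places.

P(Cohort=C1) = 0.081 + 0.023 + 0.156 + 0.163 + 0.061 = 0.484.
P(Grade=B) = 0.023 + 0.009 + 0.017 = 0.049.
P(Cohort=C1, Grade=B) − P(Cohort=C1)P(Grade=B) = 0.023 − 0.484×0.049 = -0.00072.

-0.00072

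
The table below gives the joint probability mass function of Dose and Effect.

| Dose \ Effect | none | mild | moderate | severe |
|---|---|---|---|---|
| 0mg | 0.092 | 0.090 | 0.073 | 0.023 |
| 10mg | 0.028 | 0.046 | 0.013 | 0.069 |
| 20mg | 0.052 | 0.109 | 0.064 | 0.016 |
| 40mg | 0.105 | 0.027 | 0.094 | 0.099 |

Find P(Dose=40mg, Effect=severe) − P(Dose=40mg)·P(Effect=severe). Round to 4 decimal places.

P(Dose=40mg) = 0.105 + 0.027 + 0.094 + 0.099 = 0.325.
P(Effect=severe) = 0.023 + 0.069 + 0.016 + 0.099 = 0.207.
P(Dose=40mg, Effect=severe) − P(Dose=40mg)P(Effect=severe) = 0.099 − 0.325×0.207 = 0.0317.

0.0317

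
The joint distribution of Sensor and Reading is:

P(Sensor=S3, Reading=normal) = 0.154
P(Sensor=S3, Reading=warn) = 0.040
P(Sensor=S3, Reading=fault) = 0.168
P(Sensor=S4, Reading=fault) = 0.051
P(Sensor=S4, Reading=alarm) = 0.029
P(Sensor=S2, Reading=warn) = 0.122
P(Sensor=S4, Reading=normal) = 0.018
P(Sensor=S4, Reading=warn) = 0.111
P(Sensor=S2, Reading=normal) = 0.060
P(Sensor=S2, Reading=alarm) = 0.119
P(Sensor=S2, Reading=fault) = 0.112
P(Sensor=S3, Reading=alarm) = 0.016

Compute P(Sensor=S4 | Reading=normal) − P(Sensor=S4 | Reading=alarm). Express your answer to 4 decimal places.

P(Reading=normal) = 0.060 + 0.154 + 0.018 = 0.232; P(Sensor=S4 | Reading=normal) = 0.018/0.232 = 0.07759.
P(Reading=alarm) = 0.119 + 0.016 + 0.029 = 0.164; P(Sensor=S4 | Reading=alarm) = 0.029/0.164 = 0.17683.
Difference = -0.0992.

-0.0992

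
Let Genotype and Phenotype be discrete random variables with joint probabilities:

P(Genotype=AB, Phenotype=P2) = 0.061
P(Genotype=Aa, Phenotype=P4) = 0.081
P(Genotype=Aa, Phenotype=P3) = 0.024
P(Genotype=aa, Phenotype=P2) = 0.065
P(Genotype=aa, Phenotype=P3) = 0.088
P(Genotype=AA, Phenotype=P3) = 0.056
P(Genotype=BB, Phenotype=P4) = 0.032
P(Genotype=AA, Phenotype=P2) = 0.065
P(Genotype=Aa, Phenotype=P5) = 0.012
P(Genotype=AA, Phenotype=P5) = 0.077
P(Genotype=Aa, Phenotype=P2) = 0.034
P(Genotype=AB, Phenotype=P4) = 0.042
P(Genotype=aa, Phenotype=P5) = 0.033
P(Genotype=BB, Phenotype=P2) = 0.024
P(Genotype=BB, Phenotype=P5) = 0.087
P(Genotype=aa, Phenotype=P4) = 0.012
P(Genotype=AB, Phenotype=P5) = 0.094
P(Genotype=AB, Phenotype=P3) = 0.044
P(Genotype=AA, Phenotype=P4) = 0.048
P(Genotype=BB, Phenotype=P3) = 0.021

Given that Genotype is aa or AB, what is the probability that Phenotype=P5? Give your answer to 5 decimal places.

0.28929

P(Genotype=aa) = 0.065 + 0.088 + 0.012 + 0.033 = 0.198.
P(Genotype=AB) = 0.061 + 0.044 + 0.042 + 0.094 = 0.241.
P(Genotype ∈ {aa, AB}) = 0.198 + 0.241 = 0.439; P(Phenotype=P5, Genotype ∈ {aa, AB}) = 0.033 + 0.094 = 0.127.
P(Phenotype=P5 | Genotype ∈ {aa, AB}) = 0.127/0.439 = 0.28929.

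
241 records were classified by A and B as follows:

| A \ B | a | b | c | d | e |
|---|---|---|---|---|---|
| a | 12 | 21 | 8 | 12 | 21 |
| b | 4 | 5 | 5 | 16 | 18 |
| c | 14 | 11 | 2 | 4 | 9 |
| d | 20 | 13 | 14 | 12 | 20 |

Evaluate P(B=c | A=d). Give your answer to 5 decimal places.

Total with A=d: 20 + 13 + 14 + 12 + 20 = 79.
P(B=c | A=d) = 14/79 = 0.17722.

0.17722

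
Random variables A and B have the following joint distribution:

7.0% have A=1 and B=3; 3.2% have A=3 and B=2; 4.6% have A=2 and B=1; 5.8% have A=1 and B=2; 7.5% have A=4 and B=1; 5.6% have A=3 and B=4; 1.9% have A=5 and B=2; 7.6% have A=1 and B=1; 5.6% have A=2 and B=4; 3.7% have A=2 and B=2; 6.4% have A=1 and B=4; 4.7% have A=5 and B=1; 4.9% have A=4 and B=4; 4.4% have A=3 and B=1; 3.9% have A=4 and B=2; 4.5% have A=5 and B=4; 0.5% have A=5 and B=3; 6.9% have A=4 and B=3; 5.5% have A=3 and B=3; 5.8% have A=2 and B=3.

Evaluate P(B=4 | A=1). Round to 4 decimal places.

0.2388

P(A=1) = 0.076 + 0.058 + 0.070 + 0.064 = 0.268.
P(B=4 | A=1) = 0.064/0.268 = 0.2388.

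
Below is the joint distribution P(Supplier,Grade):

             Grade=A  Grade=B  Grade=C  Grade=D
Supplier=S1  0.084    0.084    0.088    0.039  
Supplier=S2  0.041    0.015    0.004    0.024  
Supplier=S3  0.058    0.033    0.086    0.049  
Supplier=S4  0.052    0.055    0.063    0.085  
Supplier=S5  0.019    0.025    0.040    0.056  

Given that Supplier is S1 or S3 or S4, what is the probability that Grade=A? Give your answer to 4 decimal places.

P(Supplier=S1) = 0.084 + 0.084 + 0.088 + 0.039 = 0.295.
P(Supplier=S3) = 0.058 + 0.033 + 0.086 + 0.049 = 0.226.
P(Supplier=S4) = 0.052 + 0.055 + 0.063 + 0.085 = 0.255.
P(Supplier ∈ {S1, S3, S4}) = 0.295 + 0.226 + 0.255 = 0.776; P(Grade=A, Supplier ∈ {S1, S3, S4}) = 0.084 + 0.058 + 0.052 = 0.194.
P(Grade=A | Supplier ∈ {S1, S3, S4}) = 0.194/0.776 = 0.2500.

0.2500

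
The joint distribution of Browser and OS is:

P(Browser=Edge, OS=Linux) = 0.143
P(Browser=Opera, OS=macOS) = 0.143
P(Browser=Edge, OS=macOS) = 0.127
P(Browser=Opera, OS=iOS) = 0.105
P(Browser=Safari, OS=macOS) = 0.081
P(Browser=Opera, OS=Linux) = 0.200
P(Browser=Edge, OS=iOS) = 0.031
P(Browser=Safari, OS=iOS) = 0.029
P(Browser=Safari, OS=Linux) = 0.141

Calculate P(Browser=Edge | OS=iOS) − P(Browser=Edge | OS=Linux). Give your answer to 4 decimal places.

-0.1076

P(OS=iOS) = 0.029 + 0.031 + 0.105 = 0.165; P(Browser=Edge | OS=iOS) = 0.031/0.165 = 0.18788.
P(OS=Linux) = 0.141 + 0.143 + 0.200 = 0.484; P(Browser=Edge | OS=Linux) = 0.143/0.484 = 0.29545.
Difference = -0.1076.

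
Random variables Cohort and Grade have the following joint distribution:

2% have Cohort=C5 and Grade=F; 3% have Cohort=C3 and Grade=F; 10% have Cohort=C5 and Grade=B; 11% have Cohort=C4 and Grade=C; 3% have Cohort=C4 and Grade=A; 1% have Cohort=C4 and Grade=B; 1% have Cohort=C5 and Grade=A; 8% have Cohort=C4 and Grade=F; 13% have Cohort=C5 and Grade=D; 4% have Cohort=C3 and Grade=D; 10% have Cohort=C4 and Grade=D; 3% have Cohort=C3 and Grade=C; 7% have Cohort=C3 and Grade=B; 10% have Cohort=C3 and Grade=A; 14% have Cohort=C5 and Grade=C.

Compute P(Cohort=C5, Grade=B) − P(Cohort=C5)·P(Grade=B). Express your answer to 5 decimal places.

P(Cohort=C5) = 0.01 + 0.10 + 0.14 + 0.13 + 0.02 = 0.40.
P(Grade=B) = 0.07 + 0.01 + 0.10 = 0.18.
P(Cohort=C5, Grade=B) − P(Cohort=C5)P(Grade=B) = 0.10 − 0.40×0.18 = 0.02800.

0.02800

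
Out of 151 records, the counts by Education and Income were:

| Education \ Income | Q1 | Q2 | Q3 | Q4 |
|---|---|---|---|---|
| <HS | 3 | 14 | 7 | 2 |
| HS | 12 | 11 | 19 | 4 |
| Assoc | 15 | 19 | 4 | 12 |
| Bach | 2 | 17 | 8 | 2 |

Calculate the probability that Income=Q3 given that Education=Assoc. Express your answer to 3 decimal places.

Total with Education=Assoc: 15 + 19 + 4 + 12 = 50.
P(Income=Q3 | Education=Assoc) = 4/50 = 0.080.

0.080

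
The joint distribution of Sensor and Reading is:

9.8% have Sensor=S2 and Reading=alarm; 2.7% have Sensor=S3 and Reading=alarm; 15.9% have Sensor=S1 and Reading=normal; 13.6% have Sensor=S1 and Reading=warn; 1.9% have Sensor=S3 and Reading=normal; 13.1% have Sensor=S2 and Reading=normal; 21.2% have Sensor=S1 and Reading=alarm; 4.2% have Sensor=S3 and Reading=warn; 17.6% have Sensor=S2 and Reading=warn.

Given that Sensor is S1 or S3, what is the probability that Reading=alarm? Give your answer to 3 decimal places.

0.402

P(Sensor=S1) = 0.159 + 0.136 + 0.212 = 0.507.
P(Sensor=S3) = 0.019 + 0.042 + 0.027 = 0.088.
P(Sensor ∈ {S1, S3}) = 0.507 + 0.088 = 0.595; P(Reading=alarm, Sensor ∈ {S1, S3}) = 0.212 + 0.027 = 0.239.
P(Reading=alarm | Sensor ∈ {S1, S3}) = 0.239/0.595 = 0.402.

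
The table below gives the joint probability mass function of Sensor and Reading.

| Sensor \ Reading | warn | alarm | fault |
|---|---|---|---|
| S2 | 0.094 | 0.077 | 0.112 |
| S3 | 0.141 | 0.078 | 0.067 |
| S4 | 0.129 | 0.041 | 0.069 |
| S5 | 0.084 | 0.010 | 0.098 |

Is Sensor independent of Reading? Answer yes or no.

no

P(Sensor=S2) = 0.283 and P(Reading=warn) = 0.448, so their product is 0.12678, but P(Sensor=S2, Reading=warn) = 0.094. Since these differ, Sensor and Reading are not independent.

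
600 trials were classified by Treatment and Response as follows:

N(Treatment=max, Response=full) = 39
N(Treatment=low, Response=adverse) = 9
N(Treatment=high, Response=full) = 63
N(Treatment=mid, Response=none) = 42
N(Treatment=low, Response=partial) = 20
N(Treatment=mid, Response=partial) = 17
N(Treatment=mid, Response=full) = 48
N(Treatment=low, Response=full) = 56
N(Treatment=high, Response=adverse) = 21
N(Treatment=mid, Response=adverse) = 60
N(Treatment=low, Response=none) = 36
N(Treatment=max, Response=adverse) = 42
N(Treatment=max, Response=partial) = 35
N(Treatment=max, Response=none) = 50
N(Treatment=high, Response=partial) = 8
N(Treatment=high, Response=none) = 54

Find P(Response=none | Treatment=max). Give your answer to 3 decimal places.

Total with Treatment=max: 50 + 35 + 39 + 42 = 166.
P(Response=none | Treatment=max) = 50/166 = 0.301.

0.301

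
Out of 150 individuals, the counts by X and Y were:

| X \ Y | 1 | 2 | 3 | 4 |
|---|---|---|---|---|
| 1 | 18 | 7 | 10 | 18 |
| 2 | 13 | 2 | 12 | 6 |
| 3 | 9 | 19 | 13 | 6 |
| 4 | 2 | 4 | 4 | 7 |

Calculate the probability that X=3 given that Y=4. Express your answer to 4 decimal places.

Total with Y=4: 18 + 6 + 6 + 7 = 37.
P(X=3 | Y=4) = 6/37 = 0.1622.

0.1622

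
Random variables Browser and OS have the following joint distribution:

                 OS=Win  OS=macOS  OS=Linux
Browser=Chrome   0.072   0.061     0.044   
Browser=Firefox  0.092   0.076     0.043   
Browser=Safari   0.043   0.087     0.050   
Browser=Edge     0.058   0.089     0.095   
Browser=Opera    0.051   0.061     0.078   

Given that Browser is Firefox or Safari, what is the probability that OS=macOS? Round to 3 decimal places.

0.417

P(Browser=Firefox) = 0.092 + 0.076 + 0.043 = 0.211.
P(Browser=Safari) = 0.043 + 0.087 + 0.050 = 0.180.
P(Browser ∈ {Firefox, Safari}) = 0.211 + 0.180 = 0.391; P(OS=macOS, Browser ∈ {Firefox, Safari}) = 0.076 + 0.087 = 0.163.
P(OS=macOS | Browser ∈ {Firefox, Safari}) = 0.163/0.391 = 0.417.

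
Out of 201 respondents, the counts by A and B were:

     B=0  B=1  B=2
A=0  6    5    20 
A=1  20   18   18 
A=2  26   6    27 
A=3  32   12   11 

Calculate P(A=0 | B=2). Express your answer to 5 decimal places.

Total with B=2: 20 + 18 + 27 + 11 = 76.
P(A=0 | B=2) = 20/76 = 0.26316.

0.26316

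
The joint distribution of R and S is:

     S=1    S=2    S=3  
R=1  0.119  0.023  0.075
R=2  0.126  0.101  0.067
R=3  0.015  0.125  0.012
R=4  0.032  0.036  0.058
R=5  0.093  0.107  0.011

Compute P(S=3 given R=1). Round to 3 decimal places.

P(R=1) = 0.119 + 0.023 + 0.075 = 0.217.
P(S=3 | R=1) = 0.075/0.217 = 0.346.

0.346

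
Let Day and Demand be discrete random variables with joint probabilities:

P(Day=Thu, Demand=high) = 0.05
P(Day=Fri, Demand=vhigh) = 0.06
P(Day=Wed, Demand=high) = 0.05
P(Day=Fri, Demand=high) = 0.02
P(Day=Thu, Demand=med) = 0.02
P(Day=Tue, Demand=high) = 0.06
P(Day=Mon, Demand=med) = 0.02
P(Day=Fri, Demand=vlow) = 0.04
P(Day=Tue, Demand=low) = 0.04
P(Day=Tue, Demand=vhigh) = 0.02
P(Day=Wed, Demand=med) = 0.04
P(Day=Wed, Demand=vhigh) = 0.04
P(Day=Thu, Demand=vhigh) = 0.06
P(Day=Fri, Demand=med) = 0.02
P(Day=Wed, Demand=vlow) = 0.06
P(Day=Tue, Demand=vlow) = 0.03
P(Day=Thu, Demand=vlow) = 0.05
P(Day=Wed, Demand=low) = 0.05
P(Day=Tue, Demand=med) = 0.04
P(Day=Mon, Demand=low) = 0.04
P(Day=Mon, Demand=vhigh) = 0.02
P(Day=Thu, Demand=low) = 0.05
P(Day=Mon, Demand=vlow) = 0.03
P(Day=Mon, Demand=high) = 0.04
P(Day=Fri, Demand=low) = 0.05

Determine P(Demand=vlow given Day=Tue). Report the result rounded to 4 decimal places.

P(Day=Tue) = 0.03 + 0.04 + 0.04 + 0.06 + 0.02 = 0.19.
P(Demand=vlow | Day=Tue) = 0.03/0.19 = 0.1579.

0.1579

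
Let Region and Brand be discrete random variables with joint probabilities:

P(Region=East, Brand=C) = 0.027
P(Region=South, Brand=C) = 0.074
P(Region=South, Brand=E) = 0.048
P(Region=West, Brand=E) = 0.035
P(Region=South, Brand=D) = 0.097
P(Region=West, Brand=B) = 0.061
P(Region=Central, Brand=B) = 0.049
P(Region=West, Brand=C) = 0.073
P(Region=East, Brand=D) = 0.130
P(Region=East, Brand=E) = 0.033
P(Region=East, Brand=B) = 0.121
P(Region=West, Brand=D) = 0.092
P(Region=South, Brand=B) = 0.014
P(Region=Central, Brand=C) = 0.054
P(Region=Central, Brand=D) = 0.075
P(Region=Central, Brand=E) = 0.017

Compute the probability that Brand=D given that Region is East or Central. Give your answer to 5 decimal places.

P(Region=East) = 0.121 + 0.027 + 0.130 + 0.033 = 0.311.
P(Region=Central) = 0.049 + 0.054 + 0.075 + 0.017 = 0.195.
P(Region ∈ {East, Central}) = 0.311 + 0.195 = 0.506; P(Brand=D, Region ∈ {East, Central}) = 0.130 + 0.075 = 0.205.
P(Brand=D | Region ∈ {East, Central}) = 0.205/0.506 = 0.40514.

0.40514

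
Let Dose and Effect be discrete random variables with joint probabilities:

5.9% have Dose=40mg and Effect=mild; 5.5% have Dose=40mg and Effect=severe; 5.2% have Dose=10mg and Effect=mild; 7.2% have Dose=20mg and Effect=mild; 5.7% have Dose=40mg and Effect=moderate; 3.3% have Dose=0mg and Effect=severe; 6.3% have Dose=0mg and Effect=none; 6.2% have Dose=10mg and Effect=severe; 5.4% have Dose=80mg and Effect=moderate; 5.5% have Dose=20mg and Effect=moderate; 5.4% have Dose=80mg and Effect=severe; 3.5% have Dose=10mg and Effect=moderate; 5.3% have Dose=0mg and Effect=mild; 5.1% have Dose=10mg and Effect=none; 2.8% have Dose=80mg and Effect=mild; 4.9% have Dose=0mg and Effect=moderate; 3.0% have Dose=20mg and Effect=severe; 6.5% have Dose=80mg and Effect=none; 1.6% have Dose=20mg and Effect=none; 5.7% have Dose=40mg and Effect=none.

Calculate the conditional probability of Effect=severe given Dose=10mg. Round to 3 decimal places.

P(Dose=10mg) = 0.051 + 0.052 + 0.035 + 0.062 = 0.200.
P(Effect=severe | Dose=10mg) = 0.062/0.200 = 0.310.

0.310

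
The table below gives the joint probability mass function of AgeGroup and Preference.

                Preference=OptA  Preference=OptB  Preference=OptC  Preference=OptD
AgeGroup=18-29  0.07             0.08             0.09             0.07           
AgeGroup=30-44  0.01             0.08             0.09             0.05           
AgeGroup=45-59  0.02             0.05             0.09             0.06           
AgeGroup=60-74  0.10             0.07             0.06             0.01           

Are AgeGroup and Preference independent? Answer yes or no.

no

P(AgeGroup=60-74) = 0.24 and P(Preference=OptA) = 0.20, so their product is 0.0480, but P(AgeGroup=60-74, Preference=OptA) = 0.10. Since these differ, AgeGroup and Preference are not independent.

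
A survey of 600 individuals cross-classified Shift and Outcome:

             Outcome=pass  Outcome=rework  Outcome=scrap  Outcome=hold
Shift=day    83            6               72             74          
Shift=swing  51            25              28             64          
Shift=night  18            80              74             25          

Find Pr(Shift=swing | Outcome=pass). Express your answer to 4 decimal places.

Total with Outcome=pass: 83 + 51 + 18 = 152.
P(Shift=swing | Outcome=pass) = 51/152 = 0.3355.

0.3355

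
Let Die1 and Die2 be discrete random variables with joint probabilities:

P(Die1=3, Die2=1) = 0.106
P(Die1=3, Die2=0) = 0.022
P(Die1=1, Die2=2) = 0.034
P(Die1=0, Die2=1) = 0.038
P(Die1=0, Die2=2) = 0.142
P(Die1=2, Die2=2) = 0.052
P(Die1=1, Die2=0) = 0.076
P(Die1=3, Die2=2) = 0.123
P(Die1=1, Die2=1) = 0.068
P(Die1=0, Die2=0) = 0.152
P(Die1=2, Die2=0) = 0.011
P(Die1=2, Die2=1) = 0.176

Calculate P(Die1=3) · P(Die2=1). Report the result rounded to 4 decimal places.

P(Die1=3) = 0.022 + 0.106 + 0.123 = 0.251.
P(Die2=1) = 0.038 + 0.068 + 0.176 + 0.106 = 0.388.
Product: 0.251 × 0.388 = 0.0974.

0.0974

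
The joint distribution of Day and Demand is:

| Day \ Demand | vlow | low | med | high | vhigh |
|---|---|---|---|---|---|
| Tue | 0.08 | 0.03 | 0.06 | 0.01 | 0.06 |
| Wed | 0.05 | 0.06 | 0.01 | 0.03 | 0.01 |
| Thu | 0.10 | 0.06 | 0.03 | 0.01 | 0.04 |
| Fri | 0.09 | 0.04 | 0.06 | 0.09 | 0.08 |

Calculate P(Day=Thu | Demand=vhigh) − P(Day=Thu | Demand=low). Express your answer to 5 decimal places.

-0.10526

P(Demand=vhigh) = 0.06 + 0.01 + 0.04 + 0.08 = 0.19; P(Day=Thu | Demand=vhigh) = 0.04/0.19 = 0.210526.
P(Demand=low) = 0.03 + 0.06 + 0.06 + 0.04 = 0.19; P(Day=Thu | Demand=low) = 0.06/0.19 = 0.315789.
Difference = -0.10526.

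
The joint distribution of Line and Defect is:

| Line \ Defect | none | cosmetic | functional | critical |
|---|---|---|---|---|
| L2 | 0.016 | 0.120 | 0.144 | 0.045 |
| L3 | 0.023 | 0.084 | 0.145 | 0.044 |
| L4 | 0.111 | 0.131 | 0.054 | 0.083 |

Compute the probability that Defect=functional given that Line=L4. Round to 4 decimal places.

0.1425

P(Line=L4) = 0.111 + 0.131 + 0.054 + 0.083 = 0.379.
P(Defect=functional | Line=L4) = 0.054/0.379 = 0.1425.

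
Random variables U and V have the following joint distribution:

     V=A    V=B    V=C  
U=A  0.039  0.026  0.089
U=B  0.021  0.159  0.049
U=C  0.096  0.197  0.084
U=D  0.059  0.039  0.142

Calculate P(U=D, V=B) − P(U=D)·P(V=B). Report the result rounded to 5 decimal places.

P(U=D) = 0.059 + 0.039 + 0.142 = 0.240.
P(V=B) = 0.026 + 0.159 + 0.197 + 0.039 = 0.421.
P(U=D, V=B) − P(U=D)P(V=B) = 0.039 − 0.240×0.421 = -0.06204.

-0.06204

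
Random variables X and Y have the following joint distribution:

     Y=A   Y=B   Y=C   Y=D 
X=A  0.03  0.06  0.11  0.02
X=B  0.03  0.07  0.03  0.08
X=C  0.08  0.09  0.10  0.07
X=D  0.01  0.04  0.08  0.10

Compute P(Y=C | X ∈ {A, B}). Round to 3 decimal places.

P(X=A) = 0.03 + 0.06 + 0.11 + 0.02 = 0.22.
P(X=B) = 0.03 + 0.07 + 0.03 + 0.08 = 0.21.
P(X ∈ {A, B}) = 0.22 + 0.21 = 0.43; P(Y=C, X ∈ {A, B}) = 0.11 + 0.03 = 0.14.
P(Y=C | X ∈ {A, B}) = 0.14/0.43 = 0.326.

0.326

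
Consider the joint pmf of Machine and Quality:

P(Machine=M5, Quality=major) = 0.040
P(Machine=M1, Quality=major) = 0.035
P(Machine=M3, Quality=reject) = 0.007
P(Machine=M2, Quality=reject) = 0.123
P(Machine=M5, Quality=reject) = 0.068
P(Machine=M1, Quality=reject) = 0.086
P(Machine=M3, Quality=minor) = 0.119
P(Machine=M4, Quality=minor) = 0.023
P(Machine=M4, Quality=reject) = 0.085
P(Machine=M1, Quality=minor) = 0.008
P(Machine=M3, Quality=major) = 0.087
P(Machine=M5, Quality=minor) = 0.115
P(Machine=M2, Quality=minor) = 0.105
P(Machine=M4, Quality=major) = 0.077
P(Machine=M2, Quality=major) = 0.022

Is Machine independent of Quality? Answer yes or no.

P(Machine=M3) = 0.213 and P(Quality=reject) = 0.369, so their product is 0.07860, but P(Machine=M3, Quality=reject) = 0.007. Since these differ, Machine and Quality are not independent.

no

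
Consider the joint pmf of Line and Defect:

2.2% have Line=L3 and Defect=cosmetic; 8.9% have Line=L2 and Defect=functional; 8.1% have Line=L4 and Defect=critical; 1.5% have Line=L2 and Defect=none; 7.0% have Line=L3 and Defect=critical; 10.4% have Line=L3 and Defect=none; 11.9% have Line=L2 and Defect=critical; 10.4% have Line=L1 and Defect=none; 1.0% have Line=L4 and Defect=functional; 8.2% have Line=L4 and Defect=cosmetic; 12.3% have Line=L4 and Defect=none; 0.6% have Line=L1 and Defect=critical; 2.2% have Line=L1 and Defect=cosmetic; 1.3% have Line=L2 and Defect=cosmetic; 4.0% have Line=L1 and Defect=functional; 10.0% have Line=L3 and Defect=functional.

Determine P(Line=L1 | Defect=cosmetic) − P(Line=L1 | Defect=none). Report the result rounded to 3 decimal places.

P(Defect=cosmetic) = 0.022 + 0.013 + 0.022 + 0.082 = 0.139; P(Line=L1 | Defect=cosmetic) = 0.022/0.139 = 0.1583.
P(Defect=none) = 0.104 + 0.015 + 0.104 + 0.123 = 0.346; P(Line=L1 | Defect=none) = 0.104/0.346 = 0.3006.
Difference = -0.142.

-0.142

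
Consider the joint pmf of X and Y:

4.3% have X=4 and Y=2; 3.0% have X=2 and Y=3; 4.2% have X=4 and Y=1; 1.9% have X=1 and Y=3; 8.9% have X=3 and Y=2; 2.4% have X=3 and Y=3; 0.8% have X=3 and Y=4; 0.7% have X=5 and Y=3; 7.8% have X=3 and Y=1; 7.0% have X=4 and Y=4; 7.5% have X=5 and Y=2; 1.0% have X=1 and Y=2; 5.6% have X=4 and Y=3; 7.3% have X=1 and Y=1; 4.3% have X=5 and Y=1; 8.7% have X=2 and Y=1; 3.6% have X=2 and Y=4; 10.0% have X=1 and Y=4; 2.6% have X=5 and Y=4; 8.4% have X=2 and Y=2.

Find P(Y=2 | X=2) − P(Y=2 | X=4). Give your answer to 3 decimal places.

0.151

P(X=2) = 0.087 + 0.084 + 0.030 + 0.036 = 0.237; P(Y=2 | X=2) = 0.084/0.237 = 0.3544.
P(X=4) = 0.042 + 0.043 + 0.056 + 0.070 = 0.211; P(Y=2 | X=4) = 0.043/0.211 = 0.2038.
Difference = 0.151.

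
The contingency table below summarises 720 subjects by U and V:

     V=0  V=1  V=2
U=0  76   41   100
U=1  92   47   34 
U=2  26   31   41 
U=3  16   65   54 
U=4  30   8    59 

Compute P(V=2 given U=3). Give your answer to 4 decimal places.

Total with U=3: 16 + 65 + 54 = 135.
P(V=2 | U=3) = 54/135 = 0.4000.

0.4000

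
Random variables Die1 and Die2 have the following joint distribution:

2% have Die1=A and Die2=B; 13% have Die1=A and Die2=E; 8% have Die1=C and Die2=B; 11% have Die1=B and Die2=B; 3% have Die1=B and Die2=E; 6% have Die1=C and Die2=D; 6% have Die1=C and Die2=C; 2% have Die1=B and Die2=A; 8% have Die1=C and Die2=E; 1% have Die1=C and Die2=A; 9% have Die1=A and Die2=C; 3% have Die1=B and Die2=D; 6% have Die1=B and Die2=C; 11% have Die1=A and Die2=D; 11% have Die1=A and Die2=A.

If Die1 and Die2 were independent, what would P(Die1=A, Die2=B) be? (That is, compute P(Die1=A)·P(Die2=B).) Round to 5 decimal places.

0.09660

P(Die1=A) = 0.11 + 0.02 + 0.09 + 0.11 + 0.13 = 0.46.
P(Die2=B) = 0.02 + 0.11 + 0.08 = 0.21.
Product: 0.46 × 0.21 = 0.09660.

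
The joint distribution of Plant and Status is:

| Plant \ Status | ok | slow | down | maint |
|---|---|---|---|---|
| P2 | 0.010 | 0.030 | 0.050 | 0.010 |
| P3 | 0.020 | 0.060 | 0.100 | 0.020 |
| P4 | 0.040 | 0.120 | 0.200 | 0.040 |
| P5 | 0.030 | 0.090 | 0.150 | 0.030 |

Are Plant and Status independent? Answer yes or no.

yes

Every cell satisfies P(Plant,Status) = P(Plant)·P(Status). For instance P(Plant=P2) = 0.100, P(Status=down) = 0.500, and 0.100×0.500 = 0.050 matches the joint entry. So Plant and Status are independent.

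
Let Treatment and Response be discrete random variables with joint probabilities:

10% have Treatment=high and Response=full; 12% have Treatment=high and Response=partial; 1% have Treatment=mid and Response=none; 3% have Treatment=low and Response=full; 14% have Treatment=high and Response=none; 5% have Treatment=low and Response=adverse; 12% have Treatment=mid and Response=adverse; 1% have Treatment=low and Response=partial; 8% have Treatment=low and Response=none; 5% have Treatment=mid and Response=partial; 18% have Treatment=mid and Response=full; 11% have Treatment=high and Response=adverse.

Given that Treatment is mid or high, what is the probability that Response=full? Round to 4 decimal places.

P(Treatment=mid) = 0.01 + 0.05 + 0.18 + 0.12 = 0.36.
P(Treatment=high) = 0.14 + 0.12 + 0.10 + 0.11 = 0.47.
P(Treatment ∈ {mid, high}) = 0.36 + 0.47 = 0.83; P(Response=full, Treatment ∈ {mid, high}) = 0.18 + 0.10 = 0.28.
P(Response=full | Treatment ∈ {mid, high}) = 0.28/0.83 = 0.3373.

0.3373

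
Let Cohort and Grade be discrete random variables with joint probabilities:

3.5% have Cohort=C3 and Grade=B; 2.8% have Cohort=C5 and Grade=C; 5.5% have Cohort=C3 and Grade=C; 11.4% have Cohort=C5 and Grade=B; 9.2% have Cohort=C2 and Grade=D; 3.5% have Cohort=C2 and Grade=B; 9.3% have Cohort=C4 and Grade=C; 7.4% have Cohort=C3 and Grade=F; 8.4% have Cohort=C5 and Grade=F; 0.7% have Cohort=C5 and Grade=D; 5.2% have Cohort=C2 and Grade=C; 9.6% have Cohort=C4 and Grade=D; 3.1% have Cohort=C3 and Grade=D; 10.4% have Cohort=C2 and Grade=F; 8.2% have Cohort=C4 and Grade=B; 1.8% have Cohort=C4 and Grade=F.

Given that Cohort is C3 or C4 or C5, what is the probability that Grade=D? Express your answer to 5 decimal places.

P(Cohort=C3) = 0.035 + 0.055 + 0.031 + 0.074 = 0.195.
P(Cohort=C4) = 0.082 + 0.093 + 0.096 + 0.018 = 0.289.
P(Cohort=C5) = 0.114 + 0.028 + 0.007 + 0.084 = 0.233.
P(Cohort ∈ {C3, C4, C5}) = 0.195 + 0.289 + 0.233 = 0.717; P(Grade=D, Cohort ∈ {C3, C4, C5}) = 0.031 + 0.096 + 0.007 = 0.134.
P(Grade=D | Cohort ∈ {C3, C4, C5}) = 0.134/0.717 = 0.18689.

0.18689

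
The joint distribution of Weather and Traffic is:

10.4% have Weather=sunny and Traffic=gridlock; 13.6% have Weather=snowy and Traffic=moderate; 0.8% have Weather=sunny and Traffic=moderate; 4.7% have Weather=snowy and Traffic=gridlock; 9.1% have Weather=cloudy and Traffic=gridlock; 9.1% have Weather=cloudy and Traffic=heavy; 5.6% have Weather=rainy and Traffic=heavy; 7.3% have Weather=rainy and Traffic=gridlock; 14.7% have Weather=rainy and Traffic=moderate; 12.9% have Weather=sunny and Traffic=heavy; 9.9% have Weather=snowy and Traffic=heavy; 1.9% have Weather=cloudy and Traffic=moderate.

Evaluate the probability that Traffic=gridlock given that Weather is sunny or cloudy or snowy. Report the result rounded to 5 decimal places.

P(Weather=sunny) = 0.008 + 0.129 + 0.104 = 0.241.
P(Weather=cloudy) = 0.019 + 0.091 + 0.091 = 0.201.
P(Weather=snowy) = 0.136 + 0.099 + 0.047 = 0.282.
P(Weather ∈ {sunny, cloudy, snowy}) = 0.241 + 0.201 + 0.282 = 0.724; P(Traffic=gridlock, Weather ∈ {sunny, cloudy, snowy}) = 0.104 + 0.091 + 0.047 = 0.242.
P(Traffic=gridlock | Weather ∈ {sunny, cloudy, snowy}) = 0.242/0.724 = 0.33425.

0.33425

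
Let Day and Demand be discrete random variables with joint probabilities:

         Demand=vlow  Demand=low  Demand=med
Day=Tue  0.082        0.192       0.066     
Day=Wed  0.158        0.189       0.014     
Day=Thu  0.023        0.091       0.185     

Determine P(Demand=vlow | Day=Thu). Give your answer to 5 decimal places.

0.07692

P(Day=Thu) = 0.023 + 0.091 + 0.185 = 0.299.
P(Demand=vlow | Day=Thu) = 0.023/0.299 = 0.07692.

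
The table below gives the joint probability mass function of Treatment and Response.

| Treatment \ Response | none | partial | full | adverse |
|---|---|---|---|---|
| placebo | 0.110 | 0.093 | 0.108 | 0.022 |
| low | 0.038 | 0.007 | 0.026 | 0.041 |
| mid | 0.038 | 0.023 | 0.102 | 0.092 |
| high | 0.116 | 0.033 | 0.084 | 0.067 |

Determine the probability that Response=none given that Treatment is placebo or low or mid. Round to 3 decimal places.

P(Treatment=placebo) = 0.110 + 0.093 + 0.108 + 0.022 = 0.333.
P(Treatment=low) = 0.038 + 0.007 + 0.026 + 0.041 = 0.112.
P(Treatment=mid) = 0.038 + 0.023 + 0.102 + 0.092 = 0.255.
P(Treatment ∈ {placebo, low, mid}) = 0.333 + 0.112 + 0.255 = 0.700; P(Response=none, Treatment ∈ {placebo, low, mid}) = 0.110 + 0.038 + 0.038 = 0.186.
P(Response=none | Treatment ∈ {placebo, low, mid}) = 0.186/0.700 = 0.266.

0.266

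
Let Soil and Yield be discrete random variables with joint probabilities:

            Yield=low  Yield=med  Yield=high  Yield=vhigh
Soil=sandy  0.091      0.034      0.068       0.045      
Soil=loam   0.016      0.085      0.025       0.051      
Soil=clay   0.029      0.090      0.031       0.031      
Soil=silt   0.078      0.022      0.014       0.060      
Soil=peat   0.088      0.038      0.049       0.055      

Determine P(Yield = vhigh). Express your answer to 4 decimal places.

P(Yield=vhigh) = 0.045 + 0.051 + 0.031 + 0.060 + 0.055 = 0.242.

0.2420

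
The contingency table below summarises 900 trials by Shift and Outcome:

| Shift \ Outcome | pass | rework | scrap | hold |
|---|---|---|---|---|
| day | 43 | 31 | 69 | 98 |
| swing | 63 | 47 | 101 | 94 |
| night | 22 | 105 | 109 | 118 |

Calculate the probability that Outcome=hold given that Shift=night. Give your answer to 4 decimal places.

Total with Shift=night: 22 + 105 + 109 + 118 = 354.
P(Outcome=hold | Shift=night) = 118/354 = 0.3333.

0.3333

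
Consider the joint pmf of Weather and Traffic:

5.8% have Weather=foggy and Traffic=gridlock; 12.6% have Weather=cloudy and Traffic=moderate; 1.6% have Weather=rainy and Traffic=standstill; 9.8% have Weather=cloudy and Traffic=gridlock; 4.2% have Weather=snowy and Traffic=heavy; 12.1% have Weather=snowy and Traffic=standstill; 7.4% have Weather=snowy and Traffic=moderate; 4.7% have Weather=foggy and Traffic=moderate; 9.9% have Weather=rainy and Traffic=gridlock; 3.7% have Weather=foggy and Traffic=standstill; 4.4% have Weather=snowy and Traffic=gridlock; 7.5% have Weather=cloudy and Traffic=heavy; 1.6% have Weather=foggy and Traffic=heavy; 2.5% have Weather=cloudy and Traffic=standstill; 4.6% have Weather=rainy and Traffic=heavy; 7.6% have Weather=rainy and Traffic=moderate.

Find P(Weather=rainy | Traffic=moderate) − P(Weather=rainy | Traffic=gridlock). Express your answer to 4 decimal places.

P(Traffic=moderate) = 0.126 + 0.076 + 0.074 + 0.047 = 0.323; P(Weather=rainy | Traffic=moderate) = 0.076/0.323 = 0.23529.
P(Traffic=gridlock) = 0.098 + 0.099 + 0.044 + 0.058 = 0.299; P(Weather=rainy | Traffic=gridlock) = 0.099/0.299 = 0.33110.
Difference = -0.0958.

-0.0958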